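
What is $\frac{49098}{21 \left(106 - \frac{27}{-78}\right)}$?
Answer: $\frac{8684}{395} \approx 21.985$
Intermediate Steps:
$\frac{49098}{21 \left(106 - \frac{27}{-78}\right)} = \frac{49098}{21 \left(106 - - \frac{9}{26}\right)} = \frac{49098}{21 \left(106 + \frac{9}{26}\right)} = \frac{49098}{21 \cdot \frac{2765}{26}} = \frac{49098}{\frac{58065}{26}} = 49098 \cdot \frac{26}{58065} = \frac{8684}{395}$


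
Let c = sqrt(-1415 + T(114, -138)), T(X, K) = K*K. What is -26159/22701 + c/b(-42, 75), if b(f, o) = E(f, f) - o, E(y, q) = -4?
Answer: -3737/3243 - 17*sqrt(61)/79 ≈ -2.8330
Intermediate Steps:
T(X, K) = K**2
c = 17*sqrt(61) (c = sqrt(-1415 + (-138)**2) = sqrt(-1415 + 19044) = sqrt(17629) = 17*sqrt(61) ≈ 132.77)
b(f, o) = -4 - o
-26159/22701 + c/b(-42, 75) = -26159/22701 + (17*sqrt(61))/(-4 - 1*75) = -26159*1/22701 + (17*sqrt(61))/(-4 - 75) = -3737/3243 + (17*sqrt(61))/(-79) = -3737/3243 + (17*sqrt(61))*(-1/79) = -3737/3243 - 17*sqrt(61)/79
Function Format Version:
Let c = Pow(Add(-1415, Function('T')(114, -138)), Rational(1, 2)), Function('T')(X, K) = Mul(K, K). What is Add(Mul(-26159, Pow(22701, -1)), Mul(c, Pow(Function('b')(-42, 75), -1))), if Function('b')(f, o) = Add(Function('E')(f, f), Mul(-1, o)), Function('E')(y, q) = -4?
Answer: Add(Rational(-3737, 3243), Mul(Rational(-17, 79), Pow(61, Rational(1, 2)))) ≈ -2.8330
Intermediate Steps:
Function('T')(X, K) = Pow(K, 2)
c = Mul(17, Pow(61, Rational(1, 2))) (c = Pow(Add(-1415, Pow(-138, 2)), Rational(1, 2)) = Pow(Add(-1415, 19044), Rational(1, 2)) = Pow(17629, Rational(1, 2)) = Mul(17, Pow(61, Rational(1, 2))) ≈ 132.77)
Function('b')(f, o) = Add(-4, Mul(-1, o))
Add(Mul(-26159, Pow(22701, -1)), Mul(c, Pow(Function('b')(-42, 75), -1))) = Add(Mul(-26159, Pow(22701, -1)), Mul(Mul(17, Pow(61, Rational(1, 2))), Pow(Add(-4, Mul(-1, 75)), -1))) = Add(Mul(-26159, Rational(1, 22701)), Mul(Mul(17, Pow(61, Rational(1, 2))), Pow(Add(-4, -75), -1))) = Add(Rational(-3737, 3243), Mul(Mul(17, Pow(61, Rational(1, 2))), Pow(-79, -1))) = Add(Rational(-3737, 3243), Mul(Mul(17, Pow(61, Rational(1, 2))), Rational(-1, 79))) = Add(Rational(-3737, 3243), Mul(Rational(-17, 79), Pow(61, Rational(1, 2))))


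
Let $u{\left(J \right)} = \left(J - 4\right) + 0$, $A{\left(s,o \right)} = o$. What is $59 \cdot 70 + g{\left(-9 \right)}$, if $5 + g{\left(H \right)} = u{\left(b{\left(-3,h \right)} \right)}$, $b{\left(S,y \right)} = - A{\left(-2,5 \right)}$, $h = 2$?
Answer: $4116$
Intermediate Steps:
$b{\left(S,y \right)} = -5$ ($b{\left(S,y \right)} = \left(-1\right) 5 = -5$)
$u{\left(J \right)} = -4 + J$ ($u{\left(J \right)} = \left(-4 + J\right) + 0 = -4 + J$)
$g{\left(H \right)} = -14$ ($g{\left(H \right)} = -5 - 9 = -14$)
$59 \cdot 70 + g{\left(-9 \right)} = 59 \cdot 70 - 14 = 4130 - 14 = 4116$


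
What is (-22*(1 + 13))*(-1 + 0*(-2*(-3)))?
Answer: 308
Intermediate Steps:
(-22*(1 + 13))*(-1 + 0*(-2*(-3))) = (-22*14)*(-1 + 0*6) = -308*(-1 + 0) = -308*(-1) = 308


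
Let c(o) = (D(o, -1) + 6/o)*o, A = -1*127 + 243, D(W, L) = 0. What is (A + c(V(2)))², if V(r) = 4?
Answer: 14884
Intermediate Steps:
A = 116 (A = -127 + 243 = 116)
c(o) = 6 (c(o) = (0 + 6/o)*o = (6/o)*o = 6)
(A + c(V(2)))² = (116 + 6)² = 122² = 14884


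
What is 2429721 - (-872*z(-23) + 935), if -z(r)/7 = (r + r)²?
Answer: -10487278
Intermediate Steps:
z(r) = -28*r² (z(r) = -7*(r + r)² = -7*4*r² = -28*r²)
2429721 - (-872*z(-23) + 935) = 2429721 - (-(-24416)*(-23)² + 935) = 2429721 - (-(-24416)*529 + 935) = 2429721 - (-872*(-14812) + 935) = 2429721 - (12916064 + 935) = 2429721 - 1*12916999 = 2429721 - 12916999 = -10487278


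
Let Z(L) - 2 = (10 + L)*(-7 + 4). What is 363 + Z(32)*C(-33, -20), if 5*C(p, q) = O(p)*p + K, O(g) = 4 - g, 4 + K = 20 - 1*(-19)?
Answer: 148879/5 ≈ 29776.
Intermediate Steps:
K = 35 (K = -4 + (20 - 1*(-19)) = -4 + (20 + 19) = -4 + 39 = 35)
Z(L) = -28 - 3*L (Z(L) = 2 + (10 + L)*(-7 + 4) = 2 + (10 + L)*(-3) = 2 + (-30 - 3*L) = -28 - 3*L)
C(p, q) = 7 + p*(4 - p)/5 (C(p, q) = ((4 - p)*p + 35)/5 = (p*(4 - p) + 35)/5 = (35 + p*(4 - p))/5 = 7 + p*(4 - p)/5)
363 + Z(32)*C(-33, -20) = 363 + (-28 - 3*32)*(7 - 1/5*(-33)*(-4 - 33)) = 363 + (-28 - 96)*(7 - 1/5*(-33)*(-37)) = 363 - 124*(7 - 1221/5) = 363 - 124*(-1186/5) = 363 + 147064/5 = 148879/5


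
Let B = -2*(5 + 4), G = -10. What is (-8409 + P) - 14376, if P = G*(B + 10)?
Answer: -22705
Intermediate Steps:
B = -18 (B = -2*9 = -18)
P = 80 (P = -10*(-18 + 10) = -10*(-8) = 80)
(-8409 + P) - 14376 = (-8409 + 80) - 14376 = -8329 - 14376 = -22705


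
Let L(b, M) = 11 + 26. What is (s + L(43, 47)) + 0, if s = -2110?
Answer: -2073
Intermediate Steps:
L(b, M) = 37
(s + L(43, 47)) + 0 = (-2110 + 37) + 0 = -2073 + 0 = -2073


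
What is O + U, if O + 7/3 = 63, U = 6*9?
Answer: 344/3 ≈ 114.67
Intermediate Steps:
U = 54
O = 182/3 (O = -7/3 + 63 = 182/3 ≈ 60.667)
O + U = 182/3 + 54 = 344/3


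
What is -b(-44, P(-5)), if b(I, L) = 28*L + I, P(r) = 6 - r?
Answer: -264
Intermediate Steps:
b(I, L) = I + 28*L
-b(-44, P(-5)) = -(-44 + 28*(6 - 1*(-5))) = -(-44 + 28*(6 + 5)) = -(-44 + 28*11) = -(-44 + 308) = -1*264 = -264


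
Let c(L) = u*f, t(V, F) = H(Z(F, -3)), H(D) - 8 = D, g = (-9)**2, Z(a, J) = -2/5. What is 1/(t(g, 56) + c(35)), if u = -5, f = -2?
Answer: 5/88 ≈ 0.056818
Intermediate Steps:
Z(a, J) = -2/5 (Z(a, J) = -2*1/5 = -2/5)
g = 81
H(D) = 8 + D
t(V, F) = 38/5 (t(V, F) = 8 - 2/5 = 38/5)
c(L) = 10 (c(L) = -5*(-2) = 10)
1/(t(g, 56) + c(35)) = 1/(38/5 + 10) = 1/(88/5) = 5/88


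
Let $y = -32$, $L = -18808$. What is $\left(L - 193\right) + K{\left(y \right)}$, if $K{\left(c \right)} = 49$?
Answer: $-18952$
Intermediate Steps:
$\left(L - 193\right) + K{\left(y \right)} = \left(-18808 - 193\right) + 49 = -19001 + 49 = -18952$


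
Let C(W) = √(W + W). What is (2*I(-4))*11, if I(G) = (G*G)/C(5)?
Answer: 176*√10/5 ≈ 111.31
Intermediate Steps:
C(W) = √2*√W (C(W) = √(2*W) = √2*√W)
I(G) = √10*G²/10 (I(G) = (G*G)/((√2*√5)) = G²/(√10) = G²*(√10/10) = √10*G²/10)
(2*I(-4))*11 = (2*((⅒)*√10*(-4)²))*11 = (2*((⅒)*√10*16))*11 = (2*(8*√10/5))*11 = (16*√10/5)*11 = 176*√10/5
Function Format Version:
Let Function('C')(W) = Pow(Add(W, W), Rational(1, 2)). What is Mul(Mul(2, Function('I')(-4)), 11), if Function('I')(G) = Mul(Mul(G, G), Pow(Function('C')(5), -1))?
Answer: Mul(Rational(176, 5), Pow(10, Rational(1, 2))) ≈ 111.31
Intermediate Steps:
Function('C')(W) = Mul(Pow(2, Rational(1, 2)), Pow(W, Rational(1, 2))) (Function('C')(W) = Pow(Mul(2, W), Rational(1, 2)) = Mul(Pow(2, Rational(1, 2)), Pow(W, Rational(1, 2))))
Function('I')(G) = Mul(Rational(1, 10), Pow(10, Rational(1, 2)), Pow(G, 2)) (Function('I')(G) = Mul(Mul(G, G), Pow(Mul(Pow(2, Rational(1, 2)), Pow(5, Rational(1, 2))), -1)) = Mul(Pow(G, 2), Pow(Pow(10, Rational(1, 2)), -1)) = Mul(Pow(G, 2), Mul(Rational(1, 10), Pow(10, Rational(1, 2)))) = Mul(Rational(1, 10), Pow(10, Rational(1, 2)), Pow(G, 2)))
Mul(Mul(2, Function('I')(-4)), 11) = Mul(Mul(2, Mul(Rational(1, 10), Pow(10, Rational(1, 2)), Pow(-4, 2))), 11) = Mul(Mul(2, Mul(Rational(1, 10), Pow(10, Rational(1, 2)), 16)), 11) = Mul(Mul(2, Mul(Rational(8, 5), Pow(10, Rational(1, 2)))), 11) = Mul(Mul(Rational(16, 5), Pow(10, Rational(1, 2))), 11) = Mul(Rational(176, 5), Pow(10, Rational(1, 2)))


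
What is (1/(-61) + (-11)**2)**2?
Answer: 54464400/3721 ≈ 14637.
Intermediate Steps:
(1/(-61) + (-11)**2)**2 = (-1/61 + 121)**2 = (7380/61)**2 = 54464400/3721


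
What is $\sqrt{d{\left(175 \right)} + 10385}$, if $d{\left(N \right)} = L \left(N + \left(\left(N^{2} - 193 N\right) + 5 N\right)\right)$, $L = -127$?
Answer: $\sqrt{277085} \approx 526.39$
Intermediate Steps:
$d{\left(N \right)} = - 127 N^{2} + 23749 N$ ($d{\left(N \right)} = - 127 \left(N + \left(\left(N^{2} - 193 N\right) + 5 N\right)\right) = - 127 \left(N + \left(N^{2} - 188 N\right)\right) = - 127 \left(N^{2} - 187 N\right) = - 127 N^{2} + 23749 N$)
$\sqrt{d{\left(175 \right)} + 10385} = \sqrt{127 \cdot 175 \left(187 - 175\right) + 10385} = \sqrt{127 \cdot 175 \cdot 12 + 10385} = \sqrt{266700 + 10385} = \sqrt{277085}$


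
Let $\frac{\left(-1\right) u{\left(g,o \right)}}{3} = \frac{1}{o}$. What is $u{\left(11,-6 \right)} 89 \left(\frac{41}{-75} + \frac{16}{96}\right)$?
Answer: $- \frac{1691}{100} \approx -16.91$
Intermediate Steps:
$u{\left(g,o \right)} = - \frac{3}{o}$
$u{\left(11,-6 \right)} 89 \left(\frac{41}{-75} + \frac{16}{96}\right) = - \frac{3}{-6} \cdot 89 \left(\frac{41}{-75} + \frac{16}{96}\right) = \left(-3\right) \left(- \frac{1}{6}\right) 89 \left(41 \left(- \frac{1}{75}\right) + 16 \cdot \frac{1}{96}\right) = \frac{1}{2} \cdot 89 \left(- \frac{41}{75} + \frac{1}{6}\right) = \frac{89}{2} \left(- \frac{19}{50}\right) = - \frac{1691}{100}$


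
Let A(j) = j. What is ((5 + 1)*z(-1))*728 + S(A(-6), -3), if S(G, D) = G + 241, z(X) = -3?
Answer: -12869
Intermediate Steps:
S(G, D) = 241 + G
((5 + 1)*z(-1))*728 + S(A(-6), -3) = ((5 + 1)*(-3))*728 + (241 - 6) = (6*(-3))*728 + 235 = -18*728 + 235 = -13104 + 235 = -12869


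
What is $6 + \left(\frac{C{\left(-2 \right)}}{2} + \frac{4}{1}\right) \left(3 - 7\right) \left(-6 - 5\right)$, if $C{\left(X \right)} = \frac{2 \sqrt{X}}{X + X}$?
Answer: $182 - 11 i \sqrt{2} \approx 182.0 - 15.556 i$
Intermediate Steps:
$C{\left(X \right)} = \frac{1}{\sqrt{X}}$ ($C{\left(X \right)} = \frac{2 \sqrt{X}}{2 X} = \frac{1}{2 X} 2 \sqrt{X} = \frac{1}{\sqrt{X}}$)
$6 + \left(\frac{C{\left(-2 \right)}}{2} + \frac{4}{1}\right) \left(3 - 7\right) \left(-6 - 5\right) = 6 + \left(\frac{1}{i \sqrt{2} \cdot 2} + \frac{4}{1}\right) \left(3 - 7\right) \left(-6 - 5\right) = 6 + \left(- \frac{i \sqrt{2}}{2} \cdot \frac{1}{2} + 4 \cdot 1\right) \left(\left(-4\right) \left(-11\right)\right) = 6 + \left(- \frac{i \sqrt{2}}{4} + 4\right) 44 = 6 + \left(4 - \frac{i \sqrt{2}}{4}\right) 44 = 6 + \left(176 - 11 i \sqrt{2}\right) = 182 - 11 i \sqrt{2}$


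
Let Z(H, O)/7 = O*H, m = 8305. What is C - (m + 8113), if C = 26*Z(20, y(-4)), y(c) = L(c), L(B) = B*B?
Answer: 41822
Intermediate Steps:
L(B) = B²
y(c) = c²
Z(H, O) = 7*H*O (Z(H, O) = 7*(O*H) = 7*(H*O) = 7*H*O)
C = 58240 (C = 26*(7*20*(-4)²) = 26*(7*20*16) = 26*2240 = 58240)
C - (m + 8113) = 58240 - (8305 + 8113) = 58240 - 1*16418 = 58240 - 16418 = 41822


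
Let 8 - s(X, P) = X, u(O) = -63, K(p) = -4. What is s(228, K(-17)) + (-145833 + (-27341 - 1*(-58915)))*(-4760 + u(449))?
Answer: 551070937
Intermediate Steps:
s(X, P) = 8 - X
s(228, K(-17)) + (-145833 + (-27341 - 1*(-58915)))*(-4760 + u(449)) = (8 - 1*228) + (-145833 + (-27341 - 1*(-58915)))*(-4760 - 63) = (8 - 228) + (-145833 + (-27341 + 58915))*(-4823) = -220 + (-145833 + 31574)*(-4823) = -220 - 114259*(-4823) = -220 + 551071157 = 551070937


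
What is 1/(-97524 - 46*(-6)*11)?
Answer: -1/94488 ≈ -1.0583e-5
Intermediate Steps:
1/(-97524 - 46*(-6)*11) = 1/(-97524 + 276*11) = 1/(-97524 + 3036) = 1/(-94488) = -1/94488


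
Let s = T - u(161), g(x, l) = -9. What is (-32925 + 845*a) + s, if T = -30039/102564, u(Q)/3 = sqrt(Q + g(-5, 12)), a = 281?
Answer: 6992119747/34188 - 6*sqrt(38) ≈ 2.0448e+5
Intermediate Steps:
u(Q) = 3*sqrt(-9 + Q) (u(Q) = 3*sqrt(Q - 9) = 3*sqrt(-9 + Q))
T = -10013/34188 (T = -30039*1/102564 = -10013/34188 ≈ -0.29288)
s = -10013/34188 - 6*sqrt(38) (s = -10013/34188 - 3*sqrt(-9 + 161) = -10013/34188 - 3*sqrt(152) = -10013/34188 - 3*2*sqrt(38) = -10013/34188 - 6*sqrt(38) ≈ -37.279)
(-32925 + 845*a) + s = (-32925 + 845*281) + (-10013/34188 - 6*sqrt(38)) = (-32925 + 237445) + (-10013/34188 - 6*sqrt(38)) = 204520 + (-10013/34188 - 6*sqrt(38)) = 6992119747/34188 - 6*sqrt(38)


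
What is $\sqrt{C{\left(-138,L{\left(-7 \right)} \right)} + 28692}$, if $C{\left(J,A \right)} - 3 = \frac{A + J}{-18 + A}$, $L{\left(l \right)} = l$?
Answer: $\frac{4 \sqrt{44845}}{5} \approx 169.41$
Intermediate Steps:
$C{\left(J,A \right)} = 3 + \frac{A + J}{-18 + A}$
$\sqrt{C{\left(-138,L{\left(-7 \right)} \right)} + 28692} = \sqrt{\frac{-54 - 138 + 4 \left(-7\right)}{-18 - 7} + 28692} = \sqrt{\frac{-54 - 138 - 28}{-25} + 28692} = \sqrt{\left(- \frac{1}{25}\right) \left(-220\right) + 28692} = \sqrt{\frac{44}{5} + 28692} = \sqrt{\frac{143504}{5}} = \frac{4 \sqrt{44845}}{5}$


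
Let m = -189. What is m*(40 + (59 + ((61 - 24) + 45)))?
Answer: -34209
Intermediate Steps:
m*(40 + (59 + ((61 - 24) + 45))) = -189*(40 + (59 + ((61 - 24) + 45))) = -189*(40 + (59 + (37 + 45))) = -189*(40 + (59 + 82)) = -189*(40 + 141) = -189*181 = -34209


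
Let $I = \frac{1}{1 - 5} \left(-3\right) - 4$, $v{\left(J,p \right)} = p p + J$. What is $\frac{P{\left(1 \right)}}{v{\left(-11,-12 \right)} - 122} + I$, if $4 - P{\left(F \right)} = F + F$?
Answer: $- \frac{135}{44} \approx -3.0682$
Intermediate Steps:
$v{\left(J,p \right)} = J + p^{2}$ ($v{\left(J,p \right)} = p^{2} + J = J + p^{2}$)
$P{\left(F \right)} = 4 - 2 F$ ($P{\left(F \right)} = 4 - \left(F + F\right) = 4 - 2 F$)
$I = - \frac{13}{4}$ ($I = \frac{1}{-4} \left(-3\right) - 4 = \left(- \frac{1}{4}\right) \left(-3\right) - 4 = \frac{3}{4} - 4 = - \frac{13}{4} \approx -3.25$)
$\frac{P{\left(1 \right)}}{v{\left(-11,-12 \right)} - 122} + I = \frac{4 - 2}{\left(-11 + \left(-12\right)^{2}\right) - 122} - \frac{13}{4} = \frac{4 - 2}{\left(-11 + 144\right) - 122} - \frac{13}{4} = \frac{1}{133 - 122} \cdot 2 - \frac{13}{4} = \frac{1}{11} \cdot 2 - \frac{13}{4} = \frac{2}{11} - \frac{13}{4} = - \frac{135}{44}$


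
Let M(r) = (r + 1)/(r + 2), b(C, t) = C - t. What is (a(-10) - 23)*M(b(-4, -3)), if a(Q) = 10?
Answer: 0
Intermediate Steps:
M(r) = (1 + r)/(2 + r)
(a(-10) - 23)*M(b(-4, -3)) = (10 - 23)*((1 + (-4 - 1*(-3)))/(2 + (-4 - 1*(-3)))) = -13*(1 + (-4 + 3))/(2 + (-4 + 3)) = -13*(1 - 1)/(2 - 1) = -13*0/1 = -13*0 = 0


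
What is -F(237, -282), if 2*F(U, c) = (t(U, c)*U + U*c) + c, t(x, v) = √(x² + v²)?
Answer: 33558 - 711*√15077/2 ≈ -10093.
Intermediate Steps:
t(x, v) = √(v² + x²)
F(U, c) = c/2 + U*c/2 + U*√(U² + c²)/2 (F(U, c) = ((√(c² + U²)*U + U*c) + c)/2 = ((√(U² + c²)*U + U*c) + c)/2 = ((U*√(U² + c²) + U*c) + c)/2 = ((U*c + U*√(U² + c²)) + c)/2 = (c + U*c + U*√(U² + c²))/2 = c/2 + U*c/2 + U*√(U² + c²)/2)
-F(237, -282) = -((½)*(-282) + (½)*237*(-282) + (½)*237*√(237² + (-282)²)) = -(-141 - 33417 + (½)*237*√(56169 + 79524)) = -(-141 - 33417 + (½)*237*√135693) = -(-141 - 33417 + (½)*237*(3*√15077)) = -(-141 - 33417 + 711*√15077/2) = -(-33558 + 711*√15077/2) = 33558 - 711*√15077/2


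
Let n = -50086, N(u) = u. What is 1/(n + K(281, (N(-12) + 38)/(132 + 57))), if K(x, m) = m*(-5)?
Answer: -189/9466384 ≈ -1.9965e-5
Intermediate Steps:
K(x, m) = -5*m
1/(n + K(281, (N(-12) + 38)/(132 + 57))) = 1/(-50086 - 5*(-12 + 38)/(132 + 57)) = 1/(-50086 - 130/189) = 1/(-9466384/189) = -189/9466384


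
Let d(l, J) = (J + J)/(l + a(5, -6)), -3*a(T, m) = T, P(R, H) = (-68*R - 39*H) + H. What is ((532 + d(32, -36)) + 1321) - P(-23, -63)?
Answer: -191771/91 ≈ -2107.4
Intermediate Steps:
P(R, H) = -68*R - 38*H
a(T, m) = -T/3
d(l, J) = 2*J/(-5/3 + l) (d(l, J) = (J + J)/(l - ⅓*5) = (2*J)/(l - 5/3) = (2*J)/(-5/3 + l) = 2*J/(-5/3 + l))
((532 + d(32, -36)) + 1321) - P(-23, -63) = ((532 + 6*(-36)/(-5 + 3*32)) + 1321) - (-68*(-23) - 38*(-63)) = ((532 + 6*(-36)/(-5 + 96)) + 1321) - (1564 + 2394) = ((532 + 6*(-36)/91) + 1321) - 1*3958 = ((532 + 6*(-36)*(1/91)) + 1321) - 3958 = ((532 - 216/91) + 1321) - 3958 = (48196/91 + 1321) - 3958 = 168407/91 - 3958 = -191771/91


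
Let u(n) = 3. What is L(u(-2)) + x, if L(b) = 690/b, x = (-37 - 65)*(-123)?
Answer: 12776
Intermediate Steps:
x = 12546 (x = -102*(-123) = 12546)
L(u(-2)) + x = 690/3 + 12546 = 690*(⅓) + 12546 = 230 + 12546 = 12776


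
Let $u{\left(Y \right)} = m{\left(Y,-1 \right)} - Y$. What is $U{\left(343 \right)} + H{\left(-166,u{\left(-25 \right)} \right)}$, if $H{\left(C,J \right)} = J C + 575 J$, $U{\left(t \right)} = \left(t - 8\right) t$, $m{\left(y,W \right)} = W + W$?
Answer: $124312$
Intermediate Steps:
$m{\left(y,W \right)} = 2 W$
$u{\left(Y \right)} = -2 - Y$ ($u{\left(Y \right)} = 2 \left(-1\right) - Y = -2 - Y$)
$U{\left(t \right)} = t \left(-8 + t\right)$ ($U{\left(t \right)} = \left(-8 + t\right) t = t \left(-8 + t\right)$)
$H{\left(C,J \right)} = 575 J + C J$ ($H{\left(C,J \right)} = C J + 575 J = 575 J + C J$)
$U{\left(343 \right)} + H{\left(-166,u{\left(-25 \right)} \right)} = 343 \left(-8 + 343\right) + \left(-2 - -25\right) \left(575 - 166\right) = 343 \cdot 335 + \left(-2 + 25\right) 409 = 114905 + 23 \cdot 409 = 114905 + 9407 = 124312$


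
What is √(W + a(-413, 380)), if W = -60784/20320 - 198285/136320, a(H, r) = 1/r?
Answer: I*√33386683040826/2741168 ≈ 2.1079*I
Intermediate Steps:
W = -25656721/5770880 (W = -60784*1/20320 - 198285*1/136320 = -3799/1270 - 13219/9088 = -25656721/5770880 ≈ -4.4459)
√(W + a(-413, 380)) = √(-25656721/5770880 + 1/380) = √(-97437831/21929344) = I*√33386683040826/2741168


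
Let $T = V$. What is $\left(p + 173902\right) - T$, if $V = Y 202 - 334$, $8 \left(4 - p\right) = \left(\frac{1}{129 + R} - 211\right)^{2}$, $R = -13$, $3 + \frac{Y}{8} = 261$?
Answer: $- \frac{26723903449}{107648} \approx -2.4825 \cdot 10^{5}$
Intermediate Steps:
$Y = 2064$ ($Y = -24 + 8 \cdot 261 = -24 + 2088 = 2064$)
$p = - \frac{598595033}{107648}$ ($p = 4 - \frac{\left(\frac{1}{129 - 13} - 211\right)^{2}}{8} = 4 - \frac{\left(\frac{1}{116} - 211\right)^{2}}{8} = 4 - \frac{\left(- \frac{24475}{116}\right)^{2}}{8} = 4 - \frac{599025625}{107648} = - \frac{598595033}{107648} \approx -5560.7$)
$V = 416594$ ($V = 2064 \cdot 202 - 334 = 416928 - 334 = 416594$)
$T = 416594$
$\left(p + 173902\right) - T = \left(- \frac{598595033}{107648} + 173902\right) - 416594 = \frac{18121607463}{107648} - 416594 = - \frac{26723903449}{107648}$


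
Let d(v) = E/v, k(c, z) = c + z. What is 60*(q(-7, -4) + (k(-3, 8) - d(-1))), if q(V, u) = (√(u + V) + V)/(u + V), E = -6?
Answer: -240/11 - 60*I*√11/11 ≈ -21.818 - 18.091*I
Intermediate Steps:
d(v) = -6/v
q(V, u) = (V + √(V + u))/(V + u) (q(V, u) = (√(V + u) + V)/(V + u) = (V + √(V + u))/(V + u))
60*(q(-7, -4) + (k(-3, 8) - d(-1))) = 60*((-7 - 4 - 7*√(-7 - 4))/(-7 - 4)^(3/2) + ((-3 + 8) - (-6)/(-1))) = 60*((-7 - 4 - 7*I*√11)/(-11)^(3/2) + (5 - (-6)*(-1))) = 60*((I*√11/121)*(-7 - 4 - 7*I*√11) + (5 - 1*6)) = 60*((I*√11/121)*(-7 - 4 - 7*I*√11) + (5 - 6)) = 60*((I*√11/121)*(-11 - 7*I*√11) - 1) = 60*(I*√11*(-11 - 7*I*√11)/121 - 1) = 60*(-1 + I*√11*(-11 - 7*I*√11)/121) = -60 + 60*I*√11*(-11 - 7*I*√11)/121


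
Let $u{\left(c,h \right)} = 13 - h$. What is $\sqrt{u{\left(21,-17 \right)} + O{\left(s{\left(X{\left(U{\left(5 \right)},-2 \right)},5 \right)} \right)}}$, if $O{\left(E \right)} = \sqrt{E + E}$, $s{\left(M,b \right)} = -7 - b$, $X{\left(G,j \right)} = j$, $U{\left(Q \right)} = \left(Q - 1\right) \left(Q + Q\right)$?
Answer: $\sqrt{30 + 2 i \sqrt{6}} \approx 5.4953 + 0.44574 i$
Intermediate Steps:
$U{\left(Q \right)} = 2 Q \left(-1 + Q\right)$ ($U{\left(Q \right)} = \left(-1 + Q\right) 2 Q = 2 Q \left(-1 + Q\right)$)
$O{\left(E \right)} = \sqrt{2} \sqrt{E}$ ($O{\left(E \right)} = \sqrt{2 E} = \sqrt{2} \sqrt{E}$)
$\sqrt{u{\left(21,-17 \right)} + O{\left(s{\left(X{\left(U{\left(5 \right)},-2 \right)},5 \right)} \right)}} = \sqrt{\left(13 - -17\right) + \sqrt{2} \sqrt{-7 - 5}} = \sqrt{\left(13 + 17\right) + \sqrt{2} \sqrt{-7 - 5}} = \sqrt{30 + \sqrt{2} \sqrt{-12}} = \sqrt{30 + \sqrt{2} \cdot 2 i \sqrt{3}} = \sqrt{30 + 2 i \sqrt{6}}$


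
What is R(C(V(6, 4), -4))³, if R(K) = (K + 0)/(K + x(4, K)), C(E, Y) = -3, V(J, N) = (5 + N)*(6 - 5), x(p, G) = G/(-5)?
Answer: 125/64 ≈ 1.9531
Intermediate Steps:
x(p, G) = -G/5 (x(p, G) = G*(-⅕) = -G/5)
V(J, N) = 5 + N (V(J, N) = (5 + N)*1 = 5 + N)
R(K) = 5/4 (R(K) = (K + 0)/(K - K/5) = K/((4*K/5)) = K*(5/(4*K)) = 5/4)
R(C(V(6, 4), -4))³ = (5/4)³ = 125/64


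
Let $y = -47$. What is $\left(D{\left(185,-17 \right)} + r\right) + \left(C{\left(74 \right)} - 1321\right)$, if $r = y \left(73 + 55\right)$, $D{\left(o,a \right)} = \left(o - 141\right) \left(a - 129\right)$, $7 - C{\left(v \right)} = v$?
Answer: $-13828$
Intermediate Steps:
$C{\left(v \right)} = 7 - v$
$D{\left(o,a \right)} = \left(-141 + o\right) \left(-129 + a\right)$
$r = -6016$ ($r = - 47 \left(73 + 55\right) = \left(-47\right) 128 = -6016$)
$\left(D{\left(185,-17 \right)} + r\right) + \left(C{\left(74 \right)} - 1321\right) = \left(\left(18189 - -2397 - 23865 - 3145\right) - 6016\right) + \left(\left(7 - 74\right) - 1321\right) = \left(\left(18189 + 2397 - 23865 - 3145\right) - 6016\right) + \left(\left(7 - 74\right) - 1321\right) = \left(-6424 - 6016\right) - 1388 = -12440 - 1388 = -13828$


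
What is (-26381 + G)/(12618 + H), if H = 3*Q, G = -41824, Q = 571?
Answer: -22735/4777 ≈ -4.7593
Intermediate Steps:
H = 1713 (H = 3*571 = 1713)
(-26381 + G)/(12618 + H) = (-26381 - 41824)/(12618 + 1713) = -68205/14331 = -68205*1/14331 = -22735/4777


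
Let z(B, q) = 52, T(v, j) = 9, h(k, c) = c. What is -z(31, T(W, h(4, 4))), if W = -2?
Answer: -52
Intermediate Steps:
-z(31, T(W, h(4, 4))) = -1*52 = -52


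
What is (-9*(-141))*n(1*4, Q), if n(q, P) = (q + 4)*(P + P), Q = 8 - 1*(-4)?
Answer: 243648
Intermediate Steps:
Q = 12 (Q = 8 + 4 = 12)
n(q, P) = 2*P*(4 + q) (n(q, P) = (4 + q)*(2*P) = 2*P*(4 + q))
(-9*(-141))*n(1*4, Q) = (-9*(-141))*(2*12*(4 + 1*4)) = 1269*(2*12*(4 + 4)) = 1269*(2*12*8) = 1269*192 = 243648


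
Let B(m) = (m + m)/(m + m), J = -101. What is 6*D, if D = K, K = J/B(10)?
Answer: -606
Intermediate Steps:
B(m) = 1 (B(m) = (2*m)/((2*m)) = (2*m)*(1/(2*m)) = 1)
K = -101 (K = -101/1 = -101*1 = -101)
D = -101
6*D = 6*(-101) = -606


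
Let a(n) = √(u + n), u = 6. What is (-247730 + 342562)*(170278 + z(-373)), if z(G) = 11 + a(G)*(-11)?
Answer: 16148846448 - 1043152*I*√367 ≈ 1.6149e+10 - 1.9984e+7*I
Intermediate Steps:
a(n) = √(6 + n)
z(G) = 11 - 11*√(6 + G) (z(G) = 11 + √(6 + G)*(-11) = 11 - 11*√(6 + G))
(-247730 + 342562)*(170278 + z(-373)) = (-247730 + 342562)*(170278 + (11 - 11*√(6 - 373))) = 94832*(170278 + (11 - 11*I*√367)) = 94832*(170289 - 11*I*√367) = 16148846448 - 1043152*I*√367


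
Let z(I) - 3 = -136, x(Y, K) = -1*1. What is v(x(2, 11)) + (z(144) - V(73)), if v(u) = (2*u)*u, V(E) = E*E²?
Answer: -389148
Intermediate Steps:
x(Y, K) = -1
z(I) = -133 (z(I) = 3 - 136 = -133)
V(E) = E³
v(u) = 2*u²
v(x(2, 11)) + (z(144) - V(73)) = 2*(-1)² + (-133 - 1*73³) = 2*1 + (-133 - 1*389017) = 2 + (-133 - 389017) = 2 - 389150 = -389148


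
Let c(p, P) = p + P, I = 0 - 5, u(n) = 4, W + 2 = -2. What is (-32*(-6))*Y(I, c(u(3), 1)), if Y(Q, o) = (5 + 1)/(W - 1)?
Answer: -1152/5 ≈ -230.40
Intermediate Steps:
W = -4 (W = -2 - 2 = -4)
I = -5
c(p, P) = P + p
Y(Q, o) = -6/5 (Y(Q, o) = (5 + 1)/(-4 - 1) = 6/(-5) = 6*(-⅕) = -6/5)
(-32*(-6))*Y(I, c(u(3), 1)) = -32*(-6)*(-6/5) = 192*(-6/5) = -1152/5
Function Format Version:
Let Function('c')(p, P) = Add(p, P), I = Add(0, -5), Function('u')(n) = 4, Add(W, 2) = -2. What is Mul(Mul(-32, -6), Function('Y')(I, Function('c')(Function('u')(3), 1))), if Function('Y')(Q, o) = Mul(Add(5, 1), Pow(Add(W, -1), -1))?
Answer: Rational(-1152, 5) ≈ -230.40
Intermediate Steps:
W = -4 (W = Add(-2, -2) = -4)
I = -5
Function('c')(p, P) = Add(P, p)
Function('Y')(Q, o) = Rational(-6, 5) (Function('Y')(Q, o) = Mul(Add(5, 1), Pow(Add(-4, -1), -1)) = Mul(6, Pow(-5, -1)) = Mul(6, Rational(-1, 5)) = Rational(-6, 5))
Mul(Mul(-32, -6), Function('Y')(I, Function('c')(Function('u')(3), 1))) = Mul(Mul(-32, -6), Rational(-6, 5)) = Mul(192, Rational(-6, 5)) = Rational(-1152, 5)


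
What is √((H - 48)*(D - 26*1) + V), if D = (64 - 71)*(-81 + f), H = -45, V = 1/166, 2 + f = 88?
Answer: √156325354/166 ≈ 75.319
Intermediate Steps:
f = 86 (f = -2 + 88 = 86)
V = 1/166 ≈ 0.0060241
D = -35 (D = (64 - 71)*(-81 + 86) = -7*5 = -35)
√((H - 48)*(D - 26*1) + V) = √((-45 - 48)*(-35 - 26*1) + 1/166) = √(-93*(-35 - 26) + 1/166) = √(-93*(-61) + 1/166) = √(5673 + 1/166) = √(941719/166) = √156325354/166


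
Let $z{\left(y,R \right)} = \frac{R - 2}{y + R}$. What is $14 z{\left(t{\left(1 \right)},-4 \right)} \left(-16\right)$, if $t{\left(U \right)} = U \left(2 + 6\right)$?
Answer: $336$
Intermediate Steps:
$t{\left(U \right)} = 8 U$ ($t{\left(U \right)} = U 8 = 8 U$)
$z{\left(y,R \right)} = \frac{-2 + R}{R + y}$
$14 z{\left(t{\left(1 \right)},-4 \right)} \left(-16\right) = 14 \frac{-2 - 4}{-4 + 8 \cdot 1} \left(-16\right) = 14 \frac{1}{-4 + 8} \left(-6\right) \left(-16\right) = 14 \cdot \frac{1}{4} \left(-6\right) \left(-16\right) = 14 \left(- \frac{3}{2}\right) \left(-16\right) = \left(-21\right) \left(-16\right) = 336$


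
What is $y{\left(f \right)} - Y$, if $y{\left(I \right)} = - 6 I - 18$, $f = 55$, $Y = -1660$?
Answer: $1312$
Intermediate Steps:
$y{\left(I \right)} = -18 - 6 I$
$y{\left(f \right)} - Y = \left(-18 - 330\right) - -1660 = \left(-18 - 330\right) + 1660 = -348 + 1660 = 1312$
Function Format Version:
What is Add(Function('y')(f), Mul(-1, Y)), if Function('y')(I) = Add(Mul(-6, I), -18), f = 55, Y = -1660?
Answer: 1312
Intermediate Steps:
Function('y')(I) = Add(-18, Mul(-6, I))
Add(Function('y')(f), Mul(-1, Y)) = Add(Add(-18, Mul(-6, 55)), Mul(-1, -1660)) = Add(Add(-18, -330), 1660) = Add(-348, 1660) = 1312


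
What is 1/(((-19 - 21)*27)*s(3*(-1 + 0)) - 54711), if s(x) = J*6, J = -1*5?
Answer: -1/22311 ≈ -4.4821e-5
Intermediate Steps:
J = -5
s(x) = -30 (s(x) = -5*6 = -30)
1/(((-19 - 21)*27)*s(3*(-1 + 0)) - 54711) = 1/(((-19 - 21)*27)*(-30) - 54711) = 1/(-40*27*(-30) - 54711) = 1/(-1080*(-30) - 54711) = 1/(32400 - 54711) = 1/(-22311) = -1/22311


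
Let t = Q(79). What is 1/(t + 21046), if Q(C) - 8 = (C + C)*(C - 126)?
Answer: 1/13628 ≈ 7.3378e-5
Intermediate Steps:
Q(C) = 8 + 2*C*(-126 + C) (Q(C) = 8 + (C + C)*(C - 126) = 8 + (2*C)*(-126 + C) = 8 + 2*C*(-126 + C))
t = -7418 (t = 8 - 252*79 + 2*79**2 = 8 - 19908 + 2*6241 = 8 - 19908 + 12482 = -7418)
1/(t + 21046) = 1/(-7418 + 21046) = 1/13628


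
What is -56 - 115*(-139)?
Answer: 15929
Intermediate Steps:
-56 - 115*(-139) = -56 + 15985 = 15929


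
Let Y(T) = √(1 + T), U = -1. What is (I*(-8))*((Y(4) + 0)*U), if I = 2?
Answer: 16*√5 ≈ 35.777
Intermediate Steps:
(I*(-8))*((Y(4) + 0)*U) = (2*(-8))*((√(1 + 4) + 0)*(-1)) = -16*(√5 + 0)*(-1) = -16*√5*(-1) = -(-16)*√5 = 16*√5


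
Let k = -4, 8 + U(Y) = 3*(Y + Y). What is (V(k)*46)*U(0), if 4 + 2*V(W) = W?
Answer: 1472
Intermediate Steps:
U(Y) = -8 + 6*Y (U(Y) = -8 + 3*(Y + Y) = -8 + 3*(2*Y) = -8 + 6*Y)
V(W) = -2 + W/2
(V(k)*46)*U(0) = ((-2 + (½)*(-4))*46)*(-8 + 6*0) = ((-2 - 2)*46)*(-8 + 0) = -4*46*(-8) = -184*(-8) = 1472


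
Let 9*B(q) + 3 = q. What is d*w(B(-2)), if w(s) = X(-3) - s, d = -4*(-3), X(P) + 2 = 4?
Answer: 92/3 ≈ 30.667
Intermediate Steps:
X(P) = 2 (X(P) = -2 + 4 = 2)
B(q) = -1/3 + q/9
d = 12
w(s) = 2 - s
d*w(B(-2)) = 12*(2 - (-1/3 + (1/9)*(-2))) = 12*(2 - (-1/3 - 2/9)) = 12*(2 - 1*(-5/9)) = 12*(2 + 5/9) = 12*(23/9) = 92/3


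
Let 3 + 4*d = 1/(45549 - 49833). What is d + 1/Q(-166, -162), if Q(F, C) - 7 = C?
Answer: -2009351/2656080 ≈ -0.75651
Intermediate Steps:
Q(F, C) = 7 + C
d = -12853/17136 (d = -¾ + 1/(4*(45549 - 49833)) = -¾ + (¼)/(-4284) = -¾ + (¼)*(-1/4284) = -¾ - 1/17136 = -12853/17136 ≈ -0.75006)
d + 1/Q(-166, -162) = -12853/17136 + 1/(7 - 162) = -12853/17136 + 1/(-155) = -12853/17136 - 1/155 = -2009351/2656080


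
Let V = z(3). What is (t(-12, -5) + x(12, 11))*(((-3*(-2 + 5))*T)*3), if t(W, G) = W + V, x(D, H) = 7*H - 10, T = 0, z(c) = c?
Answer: 0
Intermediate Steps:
V = 3
x(D, H) = -10 + 7*H
t(W, G) = 3 + W (t(W, G) = W + 3 = 3 + W)
(t(-12, -5) + x(12, 11))*(((-3*(-2 + 5))*T)*3) = ((3 - 12) + (-10 + 7*11))*((-3*(-2 + 5)*0)*3) = (-9 + (-10 + 77))*((-3*3*0)*3) = (-9 + 67)*(-9*0*3) = 58*(0*3) = 58*0 = 0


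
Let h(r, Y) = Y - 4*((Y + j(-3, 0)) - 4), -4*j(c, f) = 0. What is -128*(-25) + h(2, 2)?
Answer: 3210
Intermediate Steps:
j(c, f) = 0 (j(c, f) = -1/4*0 = 0)
h(r, Y) = 16 - 3*Y (h(r, Y) = Y - 4*((Y + 0) - 4) = Y - 4*(Y - 4) = Y - 4*(-4 + Y) = Y + (16 - 4*Y) = 16 - 3*Y)
-128*(-25) + h(2, 2) = -128*(-25) + (16 - 3*2) = 3200 + (16 - 6) = 3200 + 10 = 3210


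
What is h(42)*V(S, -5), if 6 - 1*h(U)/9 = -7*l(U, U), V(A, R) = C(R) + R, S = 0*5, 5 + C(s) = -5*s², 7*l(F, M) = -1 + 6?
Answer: -13365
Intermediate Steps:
l(F, M) = 5/7 (l(F, M) = (-1 + 6)/7 = (⅐)*5 = 5/7)
C(s) = -5 - 5*s²
S = 0
V(A, R) = -5 + R - 5*R² (V(A, R) = (-5 - 5*R²) + R = -5 + R - 5*R²)
h(U) = 99 (h(U) = 54 - (-63)*5/7 = 54 - 9*(-5) = 54 + 45 = 99)
h(42)*V(S, -5) = 99*(-5 - 5 - 5*(-5)²) = 99*(-5 - 5 - 5*25) = 99*(-5 - 5 - 125) = 99*(-135) = -13365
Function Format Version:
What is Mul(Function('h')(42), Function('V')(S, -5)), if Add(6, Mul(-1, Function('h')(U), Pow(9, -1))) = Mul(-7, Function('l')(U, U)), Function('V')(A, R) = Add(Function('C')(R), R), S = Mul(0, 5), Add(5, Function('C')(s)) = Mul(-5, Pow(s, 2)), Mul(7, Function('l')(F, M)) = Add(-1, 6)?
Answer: -13365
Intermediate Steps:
Function('l')(F, M) = Rational(5, 7) (Function('l')(F, M) = Mul(Rational(1, 7), Add(-1, 6)) = Mul(Rational(1, 7), 5) = Rational(5, 7))
Function('C')(s) = Add(-5, Mul(-5, Pow(s, 2)))
S = 0
Function('V')(A, R) = Add(-5, R, Mul(-5, Pow(R, 2))) (Function('V')(A, R) = Add(Add(-5, Mul(-5, Pow(R, 2))), R) = Add(-5, R, Mul(-5, Pow(R, 2))))
Function('h')(U) = 99 (Function('h')(U) = Add(54, Mul(-9, Mul(-7, Rational(5, 7)))) = Add(54, Mul(-9, -5)) = Add(54, 45) = 99)
Mul(Function('h')(42), Function('V')(S, -5)) = Mul(99, Add(-5, -5, Mul(-5, Pow(-5, 2)))) = Mul(99, Add(-5, -5, Mul(-5, 25))) = Mul(99, Add(-5, -5, -125)) = Mul(99, -135) = -13365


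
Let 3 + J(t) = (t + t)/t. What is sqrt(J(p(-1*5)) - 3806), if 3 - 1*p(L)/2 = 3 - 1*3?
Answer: 9*I*sqrt(47) ≈ 61.701*I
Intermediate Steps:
p(L) = 6 (p(L) = 6 - 2*(3 - 1*3) = 6 - 2*(3 - 3) = 6 - 2*0 = 6 + 0 = 6)
J(t) = -1 (J(t) = -3 + (t + t)/t = -3 + (2*t)/t = -3 + 2 = -1)
sqrt(J(p(-1*5)) - 3806) = sqrt(-1 - 3806) = sqrt(-3807) = 9*I*sqrt(47)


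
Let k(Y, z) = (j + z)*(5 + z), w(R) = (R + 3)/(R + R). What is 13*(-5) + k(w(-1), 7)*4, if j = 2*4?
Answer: 655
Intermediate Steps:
j = 8
w(R) = (3 + R)/(2*R) (w(R) = (3 + R)/((2*R)) = (3 + R)*(1/(2*R)) = (3 + R)/(2*R))
k(Y, z) = (5 + z)*(8 + z) (k(Y, z) = (8 + z)*(5 + z) = (5 + z)*(8 + z))
13*(-5) + k(w(-1), 7)*4 = 13*(-5) + (40 + 7² + 13*7)*4 = -65 + (40 + 49 + 91)*4 = -65 + 180*4 = -65 + 720 = 655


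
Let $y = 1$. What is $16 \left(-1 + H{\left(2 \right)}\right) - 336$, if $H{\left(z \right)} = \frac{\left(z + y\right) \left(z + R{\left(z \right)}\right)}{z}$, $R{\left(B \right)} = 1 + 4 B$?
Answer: $-88$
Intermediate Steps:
$H{\left(z \right)} = \frac{\left(1 + z\right) \left(1 + 5 z\right)}{z}$ ($H{\left(z \right)} = \frac{\left(z + 1\right) \left(z + \left(1 + 4 z\right)\right)}{z} = \frac{\left(1 + z\right) \left(1 + 5 z\right)}{z}$)
$16 \left(-1 + H{\left(2 \right)}\right) - 336 = 16 \left(-1 + \left(6 + \frac{1}{2} + 5 \cdot 2\right)\right) - 336 = 16 \left(-1 + \left(6 + \frac{1}{2} + 10\right)\right) - 336 = 16 \left(-1 + \frac{33}{2}\right) - 336 = 16 \cdot \frac{31}{2} - 336 = 248 - 336 = -88$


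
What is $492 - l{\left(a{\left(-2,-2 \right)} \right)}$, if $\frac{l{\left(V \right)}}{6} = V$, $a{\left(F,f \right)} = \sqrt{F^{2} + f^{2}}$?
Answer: $492 - 12 \sqrt{2} \approx 475.03$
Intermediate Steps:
$l{\left(V \right)} = 6 V$
$492 - l{\left(a{\left(-2,-2 \right)} \right)} = 492 - 6 \sqrt{\left(-2\right)^{2} + \left(-2\right)^{2}} = 492 - 6 \sqrt{4 + 4} = 492 - 6 \sqrt{8} = 492 - 6 \cdot 2 \sqrt{2} = 492 - 12 \sqrt{2}$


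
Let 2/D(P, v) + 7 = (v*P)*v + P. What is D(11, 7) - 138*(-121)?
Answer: 9067016/543 ≈ 16698.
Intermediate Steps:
D(P, v) = 2/(-7 + P + P*v**2) (D(P, v) = 2/(-7 + ((v*P)*v + P)) = 2/(-7 + ((P*v)*v + P)) = 2/(-7 + (P*v**2 + P)) = 2/(-7 + (P + P*v**2)) = 2/(-7 + P + P*v**2))
D(11, 7) - 138*(-121) = 2/(-7 + 11 + 11*7**2) - 138*(-121) = 2/(-7 + 11 + 11*49) + 16698 = 2/(-7 + 11 + 539) + 16698 = 2/543 + 16698 = 9067016/543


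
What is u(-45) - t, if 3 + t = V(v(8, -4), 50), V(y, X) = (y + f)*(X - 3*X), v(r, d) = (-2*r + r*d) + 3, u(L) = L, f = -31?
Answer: -7642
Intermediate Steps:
v(r, d) = 3 - 2*r + d*r (v(r, d) = (-2*r + d*r) + 3 = 3 - 2*r + d*r)
V(y, X) = -2*X*(-31 + y) (V(y, X) = (y - 31)*(X - 3*X) = (-31 + y)*(-2*X) = -2*X*(-31 + y))
t = 7597 (t = -3 + 2*50*(31 - (3 - 2*8 - 4*8)) = -3 + 2*50*(31 - (3 - 16 - 32)) = -3 + 2*50*(31 - 1*(-45)) = -3 + 2*50*(31 + 45) = -3 + 2*50*76 = -3 + 7600 = 7597)
u(-45) - t = -45 - 1*7597 = -45 - 7597 = -7642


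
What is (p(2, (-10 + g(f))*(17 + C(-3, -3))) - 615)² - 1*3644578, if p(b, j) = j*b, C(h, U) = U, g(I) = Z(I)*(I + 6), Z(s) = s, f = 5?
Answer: -3228553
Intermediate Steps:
g(I) = I*(6 + I) (g(I) = I*(I + 6) = I*(6 + I))
p(b, j) = b*j
(p(2, (-10 + g(f))*(17 + C(-3, -3))) - 615)² - 1*3644578 = (2*((-10 + 5*(6 + 5))*(17 - 3)) - 615)² - 1*3644578 = (2*((-10 + 5*11)*14) - 615)² - 3644578 = (2*((-10 + 55)*14) - 615)² - 3644578 = (2*(45*14) - 615)² - 3644578 = (2*630 - 615)² - 3644578 = (1260 - 615)² - 3644578 = 645² - 3644578 = 416025 - 3644578 = -3228553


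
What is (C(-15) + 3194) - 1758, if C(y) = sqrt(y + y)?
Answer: 1436 + I*sqrt(30) ≈ 1436.0 + 5.4772*I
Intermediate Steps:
C(y) = sqrt(2)*sqrt(y) (C(y) = sqrt(2*y) = sqrt(2)*sqrt(y))
(C(-15) + 3194) - 1758 = (sqrt(2)*sqrt(-15) + 3194) - 1758 = (sqrt(2)*(I*sqrt(15)) + 3194) - 1758 = (I*sqrt(30) + 3194) - 1758 = (3194 + I*sqrt(30)) - 1758 = 1436 + I*sqrt(30)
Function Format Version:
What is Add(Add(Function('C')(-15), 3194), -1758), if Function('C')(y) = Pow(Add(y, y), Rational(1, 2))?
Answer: Add(1436, Mul(I, Pow(30, Rational(1, 2)))) ≈ Add(1436.0, Mul(5.4772, I))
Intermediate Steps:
Function('C')(y) = Mul(Pow(2, Rational(1, 2)), Pow(y, Rational(1, 2))) (Function('C')(y) = Pow(Mul(2, y), Rational(1, 2)) = Mul(Pow(2, Rational(1, 2)), Pow(y, Rational(1, 2))))
Add(Add(Function('C')(-15), 3194), -1758) = Add(Add(Mul(Pow(2, Rational(1, 2)), Pow(-15, Rational(1, 2))), 3194), -1758) = Add(Add(Mul(Pow(2, Rational(1, 2)), Mul(I, Pow(15, Rational(1, 2)))), 3194), -1758) = Add(Add(Mul(I, Pow(30, Rational(1, 2))), 3194), -1758) = Add(Add(3194, Mul(I, Pow(30, Rational(1, 2)))), -1758) = Add(1436, Mul(I, Pow(30, Rational(1, 2))))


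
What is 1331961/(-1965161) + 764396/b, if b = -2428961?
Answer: -4737442530277/4773299427721 ≈ -0.99249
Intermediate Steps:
1331961/(-1965161) + 764396/b = 1331961/(-1965161) + 764396/(-2428961) = 1331961*(-1/1965161) + 764396*(-1/2428961) = -1331961/1965161 - 764396/2428961 = -4737442530277/4773299427721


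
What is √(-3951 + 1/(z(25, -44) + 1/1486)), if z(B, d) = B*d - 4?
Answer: I*√10633650091835297/1640543 ≈ 62.857*I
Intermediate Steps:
z(B, d) = -4 + B*d
√(-3951 + 1/(z(25, -44) + 1/1486)) = √(-3951 + 1/((-4 + 25*(-44)) + 1/1486)) = √(-3951 + 1/((-4 - 1100) + 1/1486)) = √(-3951 + 1/(-1104 + 1/1486)) = √(-3951 + 1/(-1640543/1486)) = √(-3951 - 1486/1640543) = √(-6481786879/1640543) = I*√10633650091835297/1640543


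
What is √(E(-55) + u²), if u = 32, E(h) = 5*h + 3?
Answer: 4*√47 ≈ 27.423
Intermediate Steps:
E(h) = 3 + 5*h
√(E(-55) + u²) = √((3 + 5*(-55)) + 32²) = √((3 - 275) + 1024) = √(-272 + 1024) = √752 = 4*√47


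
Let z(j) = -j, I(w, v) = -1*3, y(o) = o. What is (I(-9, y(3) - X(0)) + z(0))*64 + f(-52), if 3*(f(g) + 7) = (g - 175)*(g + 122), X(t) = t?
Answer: -16487/3 ≈ -5495.7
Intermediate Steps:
I(w, v) = -3
f(g) = -7 + (-175 + g)*(122 + g)/3 (f(g) = -7 + ((g - 175)*(g + 122))/3 = -7 + ((-175 + g)*(122 + g))/3 = -7 + (-175 + g)*(122 + g)/3)
(I(-9, y(3) - X(0)) + z(0))*64 + f(-52) = (-3 - 1*0)*64 + (-21371/3 - 53/3*(-52) + (⅓)*(-52)²) = (-3 + 0)*64 + (-21371/3 + 2756/3 + (⅓)*2704) = -3*64 + (-21371/3 + 2756/3 + 2704/3) = -192 - 15911/3 = -16487/3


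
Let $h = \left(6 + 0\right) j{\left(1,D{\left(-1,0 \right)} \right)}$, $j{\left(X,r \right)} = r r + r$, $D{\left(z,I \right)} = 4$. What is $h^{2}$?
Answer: $14400$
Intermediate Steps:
$j{\left(X,r \right)} = r + r^{2}$ ($j{\left(X,r \right)} = r^{2} + r = r + r^{2}$)
$h = 120$ ($h = \left(6 + 0\right) 4 \left(1 + 4\right) = 6 \cdot 4 \cdot 5 = 6 \cdot 20 = 120$)
$h^{2} = 120^{2} = 14400$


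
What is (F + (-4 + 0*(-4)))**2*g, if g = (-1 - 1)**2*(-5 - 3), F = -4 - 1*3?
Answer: -3872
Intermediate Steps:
F = -7 (F = -4 - 3 = -7)
g = -32 (g = (-2)**2*(-8) = 4*(-8) = -32)
(F + (-4 + 0*(-4)))**2*g = (-7 + (-4 + 0*(-4)))**2*(-32) = (-7 + (-4 + 0))**2*(-32) = (-7 - 4)**2*(-32) = (-11)**2*(-32) = 121*(-32) = -3872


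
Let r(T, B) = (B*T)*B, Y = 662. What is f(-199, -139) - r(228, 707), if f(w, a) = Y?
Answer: -113964910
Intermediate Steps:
r(T, B) = T*B²
f(w, a) = 662
f(-199, -139) - r(228, 707) = 662 - 228*707² = 662 - 228*499849 = 662 - 1*113965572 = 662 - 113965572 = -113964910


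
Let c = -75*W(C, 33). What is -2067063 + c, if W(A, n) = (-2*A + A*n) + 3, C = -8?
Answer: -2048688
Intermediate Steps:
W(A, n) = 3 - 2*A + A*n
c = 18375 (c = -75*(3 - 2*(-8) - 8*33) = -75*(3 + 16 - 264) = -75*(-245) = 18375)
-2067063 + c = -2067063 + 18375 = -2048688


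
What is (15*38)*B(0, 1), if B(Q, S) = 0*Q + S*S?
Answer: 570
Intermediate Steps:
B(Q, S) = S² (B(Q, S) = 0 + S² = S²)
(15*38)*B(0, 1) = (15*38)*1² = 570*1 = 570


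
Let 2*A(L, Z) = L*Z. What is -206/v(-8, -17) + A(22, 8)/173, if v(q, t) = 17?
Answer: -34142/2941 ≈ -11.609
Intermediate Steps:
A(L, Z) = L*Z/2 (A(L, Z) = (L*Z)/2 = L*Z/2)
-206/v(-8, -17) + A(22, 8)/173 = -206/17 + ((1/2)*22*8)/173 = -206*1/17 + 88*(1/173) = -206/17 + 88/173 = -34142/2941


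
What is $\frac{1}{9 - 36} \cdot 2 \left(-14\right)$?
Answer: $\frac{28}{27} \approx 1.037$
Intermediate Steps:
$\frac{1}{9 - 36} \cdot 2 \left(-14\right) = \frac{1}{-27} \cdot 2 \left(-14\right) = \left(- \frac{1}{27}\right) 2 \left(-14\right) = \left(- \frac{2}{27}\right) \left(-14\right) = \frac{28}{27}$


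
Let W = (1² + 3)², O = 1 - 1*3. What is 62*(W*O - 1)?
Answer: -2046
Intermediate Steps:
O = -2 (O = 1 - 3 = -2)
W = 16 (W = (1 + 3)² = 4² = 16)
62*(W*O - 1) = 62*(16*(-2) - 1) = 62*(-32 - 1) = 62*(-33) = -2046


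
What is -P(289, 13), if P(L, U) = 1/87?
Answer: -1/87 ≈ -0.011494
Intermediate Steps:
P(L, U) = 1/87
-P(289, 13) = -1*1/87 = -1/87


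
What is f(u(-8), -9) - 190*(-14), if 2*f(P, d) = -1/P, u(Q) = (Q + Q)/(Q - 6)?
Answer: 42553/16 ≈ 2659.6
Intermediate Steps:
u(Q) = 2*Q/(-6 + Q) (u(Q) = (2*Q)/(-6 + Q) = 2*Q/(-6 + Q))
f(P, d) = -1/(2*P) (f(P, d) = (-1/P)/2 = -1/(2*P))
f(u(-8), -9) - 190*(-14) = -1/(2*(2*(-8)/(-6 - 8))) - 190*(-14) = -1/(2*(2*(-8)/(-14))) - 1*(-2660) = -1/(2*(2*(-8)*(-1/14))) + 2660 = -1/(2*8/7) + 2660 = -½*7/8 + 2660 = -7/16 + 2660 = 42553/16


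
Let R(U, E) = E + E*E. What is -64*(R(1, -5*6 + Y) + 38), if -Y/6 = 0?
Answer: -58112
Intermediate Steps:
Y = 0 (Y = -6*0 = 0)
R(U, E) = E + E²
-64*(R(1, -5*6 + Y) + 38) = -64*((-5*6 + 0)*(1 + (-5*6 + 0)) + 38) = -64*((-30 + 0)*(1 + (-30 + 0)) + 38) = -64*(-30*(1 - 30) + 38) = -64*(-30*(-29) + 38) = -64*(870 + 38) = -64*908 = -58112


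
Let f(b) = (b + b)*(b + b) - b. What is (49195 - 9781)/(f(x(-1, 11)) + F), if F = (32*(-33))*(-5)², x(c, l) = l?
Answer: -39414/25927 ≈ -1.5202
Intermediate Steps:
F = -26400 (F = -1056*25 = -26400)
f(b) = -b + 4*b² (f(b) = (2*b)*(2*b) - b = 4*b² - b = -b + 4*b²)
(49195 - 9781)/(f(x(-1, 11)) + F) = (49195 - 9781)/(11*(-1 + 4*11) - 26400) = 39414/(11*(-1 + 44) - 26400) = 39414/(11*43 - 26400) = 39414/(473 - 26400) = 39414/(-25927) = 39414*(-1/25927) = -39414/25927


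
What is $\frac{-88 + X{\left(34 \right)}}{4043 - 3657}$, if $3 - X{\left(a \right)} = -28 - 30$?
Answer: $- \frac{27}{386} \approx -0.069948$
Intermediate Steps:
$X{\left(a \right)} = 61$ ($X{\left(a \right)} = 3 - \left(-28 - 30\right) = 3 - -58 = 3 + 58 = 61$)
$\frac{-88 + X{\left(34 \right)}}{4043 - 3657} = \frac{-88 + 61}{4043 - 3657} = - \frac{27}{386}$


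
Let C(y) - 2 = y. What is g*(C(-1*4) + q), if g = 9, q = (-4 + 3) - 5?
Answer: -72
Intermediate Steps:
q = -6 (q = -1 - 5 = -6)
C(y) = 2 + y
g*(C(-1*4) + q) = 9*((2 - 1*4) - 6) = 9*((2 - 4) - 6) = 9*(-2 - 6) = 9*(-8) = -72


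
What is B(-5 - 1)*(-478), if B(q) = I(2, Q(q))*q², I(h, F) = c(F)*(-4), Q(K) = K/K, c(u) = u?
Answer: 68832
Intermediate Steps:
Q(K) = 1
I(h, F) = -4*F (I(h, F) = F*(-4) = -4*F)
B(q) = -4*q² (B(q) = (-4*1)*q² = -4*q²)
B(-5 - 1)*(-478) = -4*(-5 - 1)²*(-478) = -4*(-6)²*(-478) = -4*36*(-478) = -144*(-478) = 68832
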